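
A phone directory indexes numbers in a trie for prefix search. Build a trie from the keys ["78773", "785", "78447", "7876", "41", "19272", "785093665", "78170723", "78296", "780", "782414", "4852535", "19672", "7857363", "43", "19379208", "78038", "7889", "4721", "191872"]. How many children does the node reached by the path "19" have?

4

The children of the "19" node are the distinct next characters among strings starting with "19".
Distinct next characters after "19": 1, 2, 3, 6.
That node has 4 child edges.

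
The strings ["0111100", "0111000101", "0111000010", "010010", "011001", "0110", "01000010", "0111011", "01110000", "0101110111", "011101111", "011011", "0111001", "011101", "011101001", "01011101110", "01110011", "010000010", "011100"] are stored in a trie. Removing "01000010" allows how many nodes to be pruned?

A node on "01000010"'s path can go only if nothing else ends at it or branches off below it.
The suffix "10" (2 nodes) is used only by "01000010"; the node for "010000" still has the child "0", so pruning stops there.
Nodes removed: 2

2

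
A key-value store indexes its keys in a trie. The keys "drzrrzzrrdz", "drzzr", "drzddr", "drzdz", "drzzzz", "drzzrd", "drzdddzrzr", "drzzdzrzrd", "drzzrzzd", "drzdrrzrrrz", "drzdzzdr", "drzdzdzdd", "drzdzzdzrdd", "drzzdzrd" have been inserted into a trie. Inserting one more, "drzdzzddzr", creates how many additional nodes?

The longest prefix of "drzdzzddzr" already in the trie is "drzdzzd" (length 7).
Each of the 3 remaining characters creates one node.

3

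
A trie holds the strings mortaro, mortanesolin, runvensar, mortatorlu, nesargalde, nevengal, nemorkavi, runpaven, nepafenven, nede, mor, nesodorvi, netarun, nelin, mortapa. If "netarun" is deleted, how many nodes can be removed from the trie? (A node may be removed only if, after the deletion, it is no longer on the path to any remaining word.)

5

Walk "netarun" from the leaf back toward the root, removing each node that no remaining word uses.
The suffix "tarun" (5 nodes) is used only by "netarun"; the node for "ne" still has the child "s", so pruning stops there.
Nodes removed: 5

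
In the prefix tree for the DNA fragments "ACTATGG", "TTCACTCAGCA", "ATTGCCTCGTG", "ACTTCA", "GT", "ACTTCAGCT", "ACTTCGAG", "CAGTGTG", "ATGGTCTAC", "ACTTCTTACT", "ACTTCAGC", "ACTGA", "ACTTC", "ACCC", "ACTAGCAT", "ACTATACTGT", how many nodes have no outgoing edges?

13

A leaf is a node with no children — equivalently, the end of a word that is not a proper prefix of any other stored word.
Those words: "ACCC", "ACTAGCAT", "ACTATACTGT", "ACTATGG", "ACTGA", "ACTTCAGCT", "ACTTCGAG", "ACTTCTTACT", "ATGGTCTAC", "ATTGCCTCGTG", "CAGTGTG", "GT", "TTCACTCAGCA"
Leaf count: 13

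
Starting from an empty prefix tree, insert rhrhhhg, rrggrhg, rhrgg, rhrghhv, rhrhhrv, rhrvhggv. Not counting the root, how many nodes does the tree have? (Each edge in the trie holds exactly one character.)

25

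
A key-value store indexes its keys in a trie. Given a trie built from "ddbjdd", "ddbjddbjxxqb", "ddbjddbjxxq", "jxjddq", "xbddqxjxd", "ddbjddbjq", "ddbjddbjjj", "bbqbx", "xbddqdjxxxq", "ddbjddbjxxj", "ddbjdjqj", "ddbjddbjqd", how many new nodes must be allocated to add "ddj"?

The longest prefix of "ddj" already in the trie is "dd" (length 2).
New nodes needed: |"ddj"| − 2 = 3 − 2 = 1.

1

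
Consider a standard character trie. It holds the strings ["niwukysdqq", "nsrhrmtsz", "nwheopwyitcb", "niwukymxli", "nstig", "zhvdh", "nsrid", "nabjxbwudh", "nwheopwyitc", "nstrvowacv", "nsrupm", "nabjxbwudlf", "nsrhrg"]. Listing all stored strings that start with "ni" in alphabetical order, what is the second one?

niwukysdqq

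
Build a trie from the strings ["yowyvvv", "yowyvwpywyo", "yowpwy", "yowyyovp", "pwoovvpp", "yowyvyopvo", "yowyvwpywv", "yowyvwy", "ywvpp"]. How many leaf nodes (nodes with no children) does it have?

A leaf is a node with no children — equivalently, the end of a word that is not a proper prefix of any other stored word.
Those words: "pwoovvpp", "yowpwy", "yowyvvv", "yowyvwpywv", "yowyvwpywyo", "yowyvwy", "yowyvyopvo", "yowyyovp", "ywvpp"
Leaf count: 9

9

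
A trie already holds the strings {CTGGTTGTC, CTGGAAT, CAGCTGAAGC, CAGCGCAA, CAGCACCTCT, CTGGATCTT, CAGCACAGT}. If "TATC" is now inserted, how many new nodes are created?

Nothing in the trie begins with "T"; the whole of "TATC" is new.
4 − 0 = 4 new nodes.

4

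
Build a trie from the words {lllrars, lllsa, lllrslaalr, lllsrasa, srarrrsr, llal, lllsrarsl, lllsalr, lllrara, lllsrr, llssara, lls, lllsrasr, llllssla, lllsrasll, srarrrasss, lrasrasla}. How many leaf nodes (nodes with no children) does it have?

15

A leaf is a node with no children — equivalently, the end of a word that is not a proper prefix of any other stored word.
Those words: "llal", "llllssla", "lllrara", "lllrars", "lllrslaalr", "lllsalr", "lllsrarsl", "lllsrasa", "lllsrasll", "lllsrasr", "lllsrr", "llssara", "lrasrasla", "srarrrasss", "srarrrsr"
Leaf count: 15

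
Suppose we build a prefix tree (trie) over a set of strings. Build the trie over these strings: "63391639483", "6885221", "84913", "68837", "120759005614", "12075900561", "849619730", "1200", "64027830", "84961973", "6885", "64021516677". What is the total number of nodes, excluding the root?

Insert word by word; a character creates a node only if that edge doesn't already exist:
  "63391639483" → 11 new (6, 3, 3, 9, 1, 6, 3, 9, 4, 8, 3)
  "6885221" → prefix "6" already present; 6 new (8, 8, 5, 2, 2, 1)
  "84913" → 5 new (8, 4, 9, 1, 3)
  "68837" → prefix "688" already present; 2 new (3, 7)
  "120759005614" → 12 new (1, 2, 0, 7, 5, 9, 0, 0, 5, 6, 1, 4)
  "12075900561" → prefix "12075900561" already present; 0 new (none)
  "849619730" → prefix "849" already present; 6 new (6, 1, 9, 7, 3, 0)
  "1200" → prefix "120" already present; 1 new (0)
  "64027830" → prefix "6" already present; 7 new (4, 0, 2, 7, 8, 3, 0)
  "84961973" → prefix "84961973" already present; 0 new (none)
  "6885" → prefix "6885" already present; 0 new (none)
  "64021516677" → prefix "6402" already present; 7 new (1, 5, 1, 6, 6, 7, 7)
Total nodes = 11 + 6 + 5 + 2 + 12 + 0 + 6 + 1 + 7 + 0 + 0 + 7 = 57

57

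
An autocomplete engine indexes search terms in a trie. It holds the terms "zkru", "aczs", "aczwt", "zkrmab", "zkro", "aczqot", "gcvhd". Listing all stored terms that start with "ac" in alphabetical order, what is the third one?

Filter for "ac…" and sort: "aczqot", "aczs", "aczwt"
The 3rd is aczwt.

aczwt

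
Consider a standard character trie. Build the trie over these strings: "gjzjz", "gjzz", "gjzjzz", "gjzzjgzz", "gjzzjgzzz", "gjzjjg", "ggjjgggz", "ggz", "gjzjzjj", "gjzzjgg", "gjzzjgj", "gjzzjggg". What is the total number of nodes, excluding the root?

Trace insertions, counting only characters that open a new branch:
  "gjzjz" → 5 new (g, j, z, j, z)
  "gjzz" → prefix "gjz" already present; 1 new (z)
  "gjzjzz" → prefix "gjzjz" already present; 1 new (z)
  "gjzzjgzz" → prefix "gjzz" already present; 4 new (j, g, z, z)
  "gjzzjgzzz" → prefix "gjzzjgzz" already present; 1 new (z)
  "gjzjjg" → prefix "gjzj" already present; 2 new (j, g)
  "ggjjgggz" → prefix "g" already present; 7 new (g, j, j, g, g, g, z)
  "ggz" → prefix "gg" already present; 1 new (z)
  "gjzjzjj" → prefix "gjzjz" already present; 2 new (j, j)
  "gjzzjgg" → prefix "gjzzjg" already present; 1 new (g)
  "gjzzjgj" → prefix "gjzzjg" already present; 1 new (j)
  "gjzzjggg" → prefix "gjzzjgg" already present; 1 new (g)
Total nodes = 5 + 1 + 1 + 4 + 1 + 2 + 7 + 1 + 2 + 1 + 1 + 1 = 27

27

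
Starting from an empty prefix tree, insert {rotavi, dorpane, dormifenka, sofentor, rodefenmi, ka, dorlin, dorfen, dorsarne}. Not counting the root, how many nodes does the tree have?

48

For each word, the new-node count is its length minus the longest prefix already in the trie:
  "rotavi" → 6 new (r, o, t, a, v, i)
  "dorpane" → 7 new (d, o, r, p, a, n, e)
  "dormifenka" → prefix "dor" already present; 7 new (m, i, f, e, n, k, a)
  "sofentor" → 8 new (s, o, f, e, n, t, o, r)
  "rodefenmi" → prefix "ro" already present; 7 new (d, e, f, e, n, m, i)
  "ka" → 2 new (k, a)
  "dorlin" → prefix "dor" already present; 3 new (l, i, n)
  "dorfen" → prefix "dor" already present; 3 new (f, e, n)
  "dorsarne" → prefix "dor" already present; 5 new (s, a, r, n, e)
Total nodes = 6 + 7 + 7 + 8 + 7 + 2 + 3 + 3 + 5 = 48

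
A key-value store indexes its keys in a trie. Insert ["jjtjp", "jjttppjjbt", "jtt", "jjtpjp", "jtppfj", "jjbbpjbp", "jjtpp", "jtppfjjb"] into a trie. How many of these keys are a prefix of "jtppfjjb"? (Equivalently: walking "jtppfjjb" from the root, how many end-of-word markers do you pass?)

2

Check each prefix of "jtppfjjb" against the stored set — each match is an end-marker on the path.
Prefixes of the query that are stored words: "jtppfj", "jtppfjjb"
Count: 2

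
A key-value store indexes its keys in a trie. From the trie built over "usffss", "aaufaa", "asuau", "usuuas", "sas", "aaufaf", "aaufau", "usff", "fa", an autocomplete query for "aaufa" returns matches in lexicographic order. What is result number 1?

Filter for "aaufa…" and sort: "aaufaa", "aaufaf", "aaufau"
The 1st is aaufaa.

aaufaa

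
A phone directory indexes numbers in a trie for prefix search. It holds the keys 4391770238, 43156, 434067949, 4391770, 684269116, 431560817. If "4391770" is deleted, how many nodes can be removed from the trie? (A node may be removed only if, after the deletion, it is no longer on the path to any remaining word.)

0

Walk "4391770" from the leaf back toward the root, removing each node that no remaining word uses.
Every node on "4391770" is still needed (e.g. by "4391770238"), so nothing is freed.
Nodes removed: 0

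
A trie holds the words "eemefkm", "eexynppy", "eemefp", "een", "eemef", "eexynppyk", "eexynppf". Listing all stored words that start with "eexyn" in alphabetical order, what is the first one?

DFS of the "eexyn" subtree visits, in order: "eexynppf", "eexynppy", "eexynppyk"
The 1st is eexynppf.

eexynppf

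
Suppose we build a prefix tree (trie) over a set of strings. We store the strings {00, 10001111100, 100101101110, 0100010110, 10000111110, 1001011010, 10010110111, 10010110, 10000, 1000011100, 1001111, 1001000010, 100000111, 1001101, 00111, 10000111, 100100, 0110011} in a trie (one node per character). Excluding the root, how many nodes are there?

63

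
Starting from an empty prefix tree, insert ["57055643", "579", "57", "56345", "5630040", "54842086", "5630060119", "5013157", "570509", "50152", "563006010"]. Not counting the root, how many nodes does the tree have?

Trie structure (* marks end of a word):
(root)
└─ 5
   ├─ 0
   │  └─ 1
   │     ├─ 3
   │     │  └─ 1
   │     │     └─ 5
   │     │        └─ 7 *
   │     └─ 5
   │        └─ 2 *
   ├─ 4
   │  └─ 8
   │     └─ 4
   │        └─ 2
   │           └─ 0
   │              └─ 8
   │                 └─ 6 *
   ├─ 6
   │  └─ 3
   │     ├─ 0
   │     │  └─ 0
   │     │     ├─ 4
   │     │     │  └─ 0 *
   │     │     └─ 6
   │     │        └─ 0
   │     │           └─ 1
   │     │              ├─ 0 *
   │     │              └─ 1
   │     │                 └─ 9 *
   │     └─ 4
   │        └─ 5 *
   └─ 7 *
      ├─ 0
      │  └─ 5
      │     ├─ 0
      │     │  └─ 9 *
      │     └─ 5
      │        └─ 6
      │           └─ 4
      │              └─ 3 *
      └─ 9 *
Counting every labelled node above: 40.

40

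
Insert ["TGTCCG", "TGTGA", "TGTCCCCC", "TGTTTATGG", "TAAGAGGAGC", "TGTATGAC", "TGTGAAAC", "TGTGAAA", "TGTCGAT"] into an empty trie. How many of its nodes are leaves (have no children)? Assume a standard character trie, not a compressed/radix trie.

7

A leaf is a node with no children — equivalently, the end of a word that is not a proper prefix of any other stored word.
Those words: "TAAGAGGAGC", "TGTATGAC", "TGTCCCCC", "TGTCCG", "TGTCGAT", "TGTGAAAC", "TGTTTATGG"
Leaf count: 7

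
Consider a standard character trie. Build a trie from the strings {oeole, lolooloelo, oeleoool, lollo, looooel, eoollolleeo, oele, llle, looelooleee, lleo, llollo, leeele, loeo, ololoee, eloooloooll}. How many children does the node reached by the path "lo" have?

Walk "lo" from the root, arriving at one node.
Distinct next characters after "lo": e, l, o.
That node has 3 child edges.

3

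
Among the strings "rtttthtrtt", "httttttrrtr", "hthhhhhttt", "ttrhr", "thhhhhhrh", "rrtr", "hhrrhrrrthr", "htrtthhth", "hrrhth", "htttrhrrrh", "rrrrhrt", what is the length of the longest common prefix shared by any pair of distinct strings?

4

Look for the deepest trie node that still has at least two words in its subtree.
e.g. "htttrhrrrh" and "httttttrrtr" share the prefix "httt" of length 4; no pair shares a longer one.
Longest shared-prefix length: 4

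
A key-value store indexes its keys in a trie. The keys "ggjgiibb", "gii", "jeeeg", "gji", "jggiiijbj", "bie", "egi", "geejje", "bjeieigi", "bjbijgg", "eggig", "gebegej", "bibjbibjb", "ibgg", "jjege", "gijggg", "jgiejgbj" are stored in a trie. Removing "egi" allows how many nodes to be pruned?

1

After clearing the end-marker at "egi", prune upward until reaching a node still needed by another word.
The suffix "i" (1 node) is used only by "egi"; the node for "eg" still has the child "g", so pruning stops there.
Nodes removed: 1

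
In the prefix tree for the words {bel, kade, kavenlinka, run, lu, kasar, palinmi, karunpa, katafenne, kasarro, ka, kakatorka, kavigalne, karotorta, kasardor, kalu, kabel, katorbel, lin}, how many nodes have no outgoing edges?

A leaf is a node with no children — equivalently, the end of a word that is not a proper prefix of any other stored word.
Those words: "bel", "kabel", "kade", "kakatorka", "kalu", "karotorta", "karunpa", "kasardor", "kasarro", "katafenne", "katorbel", "kavenlinka", "kavigalne", "lin", "lu", "palinmi", "run"
Leaf count: 17

17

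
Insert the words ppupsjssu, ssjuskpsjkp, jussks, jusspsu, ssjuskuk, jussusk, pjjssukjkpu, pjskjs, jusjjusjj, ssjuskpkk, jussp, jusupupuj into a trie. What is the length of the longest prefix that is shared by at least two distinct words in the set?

Look for the deepest trie node that still has at least two words in its subtree.
e.g. "ssjuskpkk" and "ssjuskpsjkp" share the prefix "ssjuskp" of length 7; no pair shares a longer one.
Longest shared-prefix length: 7

7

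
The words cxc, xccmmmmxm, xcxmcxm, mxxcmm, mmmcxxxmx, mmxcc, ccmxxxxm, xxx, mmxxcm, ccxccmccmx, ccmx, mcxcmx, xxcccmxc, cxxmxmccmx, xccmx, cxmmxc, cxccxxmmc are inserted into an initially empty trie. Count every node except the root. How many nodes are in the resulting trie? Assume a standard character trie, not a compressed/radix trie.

84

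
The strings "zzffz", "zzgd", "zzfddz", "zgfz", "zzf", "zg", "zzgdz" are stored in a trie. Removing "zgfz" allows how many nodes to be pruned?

2

A node on "zgfz"'s path can go only if nothing else ends at it or branches off below it.
The suffix "fz" (2 nodes) is used only by "zgfz"; "zg" is itself a stored word, so pruning stops there.
Nodes removed: 2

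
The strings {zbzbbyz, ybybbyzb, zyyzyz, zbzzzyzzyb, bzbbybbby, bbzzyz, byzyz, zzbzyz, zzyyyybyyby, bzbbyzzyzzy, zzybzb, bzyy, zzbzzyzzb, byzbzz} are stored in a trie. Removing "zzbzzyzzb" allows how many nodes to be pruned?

5

Walk "zzbzzyzzb" from the leaf back toward the root, removing each node that no remaining word uses.
The suffix "zyzzb" (5 nodes) is used only by "zzbzzyzzb"; the node for "zzbz" still has the child "y", so pruning stops there.
Nodes removed: 5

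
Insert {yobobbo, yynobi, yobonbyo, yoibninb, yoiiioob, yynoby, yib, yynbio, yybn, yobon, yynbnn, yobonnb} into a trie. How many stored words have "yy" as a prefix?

Walk to "yy"; the words in its subtree are exactly those with that prefix.
Words under "yy": yybn, yynbio, yynbnn, yynobi, yynoby
Count: 5

5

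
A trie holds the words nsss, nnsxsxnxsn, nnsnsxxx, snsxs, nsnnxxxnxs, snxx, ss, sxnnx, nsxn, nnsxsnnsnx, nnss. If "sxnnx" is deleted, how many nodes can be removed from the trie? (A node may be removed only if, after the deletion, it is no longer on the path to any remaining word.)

4

A node on "sxnnx"'s path can go only if nothing else ends at it or branches off below it.
The suffix "xnnx" (4 nodes) is used only by "sxnnx"; the node for "s" still has the child "n", so pruning stops there.
Nodes removed: 4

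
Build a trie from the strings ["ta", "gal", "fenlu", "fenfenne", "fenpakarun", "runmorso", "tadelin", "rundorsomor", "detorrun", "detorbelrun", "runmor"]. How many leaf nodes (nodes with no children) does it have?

9

A leaf is a node with no children — equivalently, the end of a word that is not a proper prefix of any other stored word.
Those words: "detorbelrun", "detorrun", "fenfenne", "fenlu", "fenpakarun", "gal", "rundorsomor", "runmorso", "tadelin"
Leaf count: 9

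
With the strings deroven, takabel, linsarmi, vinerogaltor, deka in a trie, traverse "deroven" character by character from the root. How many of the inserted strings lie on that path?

1

Walk "deroven" from the root; an end-of-word marker is hit whenever a stored word is a prefix of "deroven".
Prefixes of the query that are stored words: "deroven"
Count: 1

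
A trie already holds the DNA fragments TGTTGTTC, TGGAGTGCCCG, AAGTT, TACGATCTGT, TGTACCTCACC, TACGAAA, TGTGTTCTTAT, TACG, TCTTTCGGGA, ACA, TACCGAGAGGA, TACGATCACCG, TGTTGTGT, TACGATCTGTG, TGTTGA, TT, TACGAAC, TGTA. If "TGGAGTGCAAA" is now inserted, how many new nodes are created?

Walking "TGGAGTGCAAA" from the root, the first 8 characters ("TGGAGTGC") follow existing edges; "A" is the first miss.
So 11 − 8 = 3 new nodes.

3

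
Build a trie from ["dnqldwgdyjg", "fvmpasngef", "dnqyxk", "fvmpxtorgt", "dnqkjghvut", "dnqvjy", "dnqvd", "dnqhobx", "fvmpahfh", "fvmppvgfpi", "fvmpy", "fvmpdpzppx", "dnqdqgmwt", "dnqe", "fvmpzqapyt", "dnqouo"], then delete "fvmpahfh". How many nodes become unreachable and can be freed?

3

After clearing the end-marker at "fvmpahfh", prune upward until reaching a node still needed by another word.
The suffix "hfh" (3 nodes) is used only by "fvmpahfh"; the node for "fvmpa" still has the child "s", so pruning stops there.
Nodes removed: 3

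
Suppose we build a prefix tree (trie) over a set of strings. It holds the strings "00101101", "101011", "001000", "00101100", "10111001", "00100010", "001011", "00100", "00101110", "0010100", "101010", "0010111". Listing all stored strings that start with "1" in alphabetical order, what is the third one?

Words with prefix "1", in lexicographic order: "101010", "101011", "10111001"
The 3rd is 10111001.

10111001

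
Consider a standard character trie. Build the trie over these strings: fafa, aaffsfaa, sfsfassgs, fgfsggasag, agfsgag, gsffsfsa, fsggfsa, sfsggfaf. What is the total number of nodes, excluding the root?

55

Count nodes per top-level branch (shared prefixes stored once):
  'a'-branch (aaffsfaa, agfsgag): 14 nodes
  'f'-branch (fafa, fgfsggasag, fsggfsa): 19 nodes
  'g'-branch (gsffsfsa): 8 nodes
  's'-branch (sfsfassgs, sfsggfaf): 14 nodes
Sum: 55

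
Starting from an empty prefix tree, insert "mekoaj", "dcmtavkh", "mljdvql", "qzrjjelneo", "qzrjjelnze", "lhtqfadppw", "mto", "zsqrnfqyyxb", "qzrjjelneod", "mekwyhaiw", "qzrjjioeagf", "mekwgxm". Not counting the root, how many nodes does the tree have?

71

For each word, the new-node count is its length minus the longest prefix already in the trie:
  "mekoaj" → 6 new (m, e, k, o, a, j)
  "dcmtavkh" → 8 new (d, c, m, t, a, v, k, h)
  "mljdvql" → prefix "m" already present; 6 new (l, j, d, v, q, l)
  "qzrjjelneo" → 10 new (q, z, r, j, j, e, l, n, e, o)
  "qzrjjelnze" → prefix "qzrjjeln" already present; 2 new (z, e)
  "lhtqfadppw" → 10 new (l, h, t, q, f, a, d, p, p, w)
  "mto" → prefix "m" already present; 2 new (t, o)
  "zsqrnfqyyxb" → 11 new (z, s, q, r, n, f, q, y, y, x, b)
  "qzrjjelneod" → prefix "qzrjjelneo" already present; 1 new (d)
  "mekwyhaiw" → prefix "mek" already present; 6 new (w, y, h, a, i, w)
  "qzrjjioeagf" → prefix "qzrjj" already present; 6 new (i, o, e, a, g, f)
  "mekwgxm" → prefix "mekw" already present; 3 new (g, x, m)
Total nodes = 6 + 8 + 6 + 10 + 2 + 10 + 2 + 11 + 1 + 6 + 6 + 3 = 71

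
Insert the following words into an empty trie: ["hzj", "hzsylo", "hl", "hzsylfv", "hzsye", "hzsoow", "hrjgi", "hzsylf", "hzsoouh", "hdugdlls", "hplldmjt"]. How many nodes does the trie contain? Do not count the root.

Count nodes per top-level branch (shared prefixes stored once):
  'h'-branch (hdugdlls, hl, hplldmjt, hrjgi, hzj, hzsoouh, hzsoow, hzsye, hzsylf, hzsylfv, hzsylo): 34 nodes
Sum: 34

34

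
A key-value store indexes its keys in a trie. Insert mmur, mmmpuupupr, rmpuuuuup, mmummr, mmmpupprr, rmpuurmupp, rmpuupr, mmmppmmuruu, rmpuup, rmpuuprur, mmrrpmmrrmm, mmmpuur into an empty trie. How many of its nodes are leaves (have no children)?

10

A leaf is a node with no children — equivalently, the end of a word that is not a proper prefix of any other stored word.
Those words: "mmmppmmuruu", "mmmpupprr", "mmmpuupupr", "mmmpuur", "mmrrpmmrrmm", "mmummr", "mmur", "rmpuuprur", "rmpuurmupp", "rmpuuuuup"
Leaf count: 10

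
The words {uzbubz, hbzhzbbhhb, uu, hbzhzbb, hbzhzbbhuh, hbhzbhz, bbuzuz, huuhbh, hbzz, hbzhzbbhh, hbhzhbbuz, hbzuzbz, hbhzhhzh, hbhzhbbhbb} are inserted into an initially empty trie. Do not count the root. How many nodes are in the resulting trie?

For each word, the new-node count is its length minus the longest prefix already in the trie:
  "uzbubz" → 6 new (u, z, b, u, b, z)
  "hbzhzbbhhb" → 10 new (h, b, z, h, z, b, b, h, h, b)
  "uu" → prefix "u" already present; 1 new (u)
  "hbzhzbb" → prefix "hbzhzbb" already present; 0 new (none)
  "hbzhzbbhuh" → prefix "hbzhzbbh" already present; 2 new (u, h)
  "hbhzbhz" → prefix "hb" already present; 5 new (h, z, b, h, z)
  "bbuzuz" → 6 new (b, b, u, z, u, z)
  "huuhbh" → prefix "h" already present; 5 new (u, u, h, b, h)
  "hbzz" → prefix "hbz" already present; 1 new (z)
  "hbzhzbbhh" → prefix "hbzhzbbhh" already present; 0 new (none)
  "hbhzhbbuz" → prefix "hbhz" already present; 5 new (h, b, b, u, z)
  "hbzuzbz" → prefix "hbz" already present; 4 new (u, z, b, z)
  "hbhzhhzh" → prefix "hbhzh" already present; 3 new (h, z, h)
  "hbhzhbbhbb" → prefix "hbhzhbb" already present; 3 new (h, b, b)
Total nodes = 6 + 10 + 1 + 0 + 2 + 5 + 6 + 5 + 1 + 0 + 5 + 4 + 3 + 3 = 51

51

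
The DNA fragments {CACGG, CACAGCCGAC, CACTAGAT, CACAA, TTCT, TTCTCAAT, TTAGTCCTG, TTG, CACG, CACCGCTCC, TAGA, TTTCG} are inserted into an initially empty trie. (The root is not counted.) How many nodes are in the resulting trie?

Trace insertions, counting only characters that open a new branch:
  "CACGG" → 5 new (C, A, C, G, G)
  "CACAGCCGAC" → prefix "CAC" already present; 7 new (A, G, C, C, G, A, C)
  "CACTAGAT" → prefix "CAC" already present; 5 new (T, A, G, A, T)
  "CACAA" → prefix "CACA" already present; 1 new (A)
  "TTCT" → 4 new (T, T, C, T)
  "TTCTCAAT" → prefix "TTCT" already present; 4 new (C, A, A, T)
  "TTAGTCCTG" → prefix "TT" already present; 7 new (A, G, T, C, C, T, G)
  "TTG" → prefix "TT" already present; 1 new (G)
  "CACG" → prefix "CACG" already present; 0 new (none)
  "CACCGCTCC" → prefix "CAC" already present; 6 new (C, G, C, T, C, C)
  "TAGA" → prefix "T" already present; 3 new (A, G, A)
  "TTTCG" → prefix "TT" already present; 3 new (T, C, G)
Total nodes = 5 + 7 + 5 + 1 + 4 + 4 + 7 + 1 + 0 + 6 + 3 + 3 = 46

46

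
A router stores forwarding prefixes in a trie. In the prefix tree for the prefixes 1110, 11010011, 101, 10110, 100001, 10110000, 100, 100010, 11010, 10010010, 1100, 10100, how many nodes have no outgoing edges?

Leaves are exactly the stored words that no other stored word extends.
Those words: "100001", "100010", "10010010", "10100", "10110000", "1100", "11010011", "1110"
Leaf count: 8

8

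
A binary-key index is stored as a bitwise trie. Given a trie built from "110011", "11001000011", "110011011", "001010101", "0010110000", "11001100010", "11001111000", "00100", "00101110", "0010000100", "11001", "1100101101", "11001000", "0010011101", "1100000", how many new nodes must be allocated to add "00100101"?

The longest prefix of "00100101" already in the trie is "001001" (length 6).
New nodes needed: |"00100101"| − 6 = 8 − 6 = 2.

2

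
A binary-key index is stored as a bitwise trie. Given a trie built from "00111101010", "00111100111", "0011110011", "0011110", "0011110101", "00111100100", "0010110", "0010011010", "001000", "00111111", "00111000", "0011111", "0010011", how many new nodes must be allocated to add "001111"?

"001111" is already a full path in the trie; only an end-marker is added.
No new nodes are needed: 0.

0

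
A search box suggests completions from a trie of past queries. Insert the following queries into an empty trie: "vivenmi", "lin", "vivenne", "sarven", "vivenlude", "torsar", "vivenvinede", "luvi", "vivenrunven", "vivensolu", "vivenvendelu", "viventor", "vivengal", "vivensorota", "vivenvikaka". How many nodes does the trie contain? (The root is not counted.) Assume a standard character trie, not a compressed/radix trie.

Count nodes per top-level branch (shared prefixes stored once):
  'l'-branch (lin, luvi): 6 nodes
  's'-branch (sarven): 6 nodes
  't'-branch (torsar): 6 nodes
  'v'-branch (vivengal, vivenlude, vivenmi, vivenne, vivenrunven, vivensolu, vivensorota, viventor, vivenvendelu, vivenvikaka, vivenvinede): 49 nodes
Sum: 67

67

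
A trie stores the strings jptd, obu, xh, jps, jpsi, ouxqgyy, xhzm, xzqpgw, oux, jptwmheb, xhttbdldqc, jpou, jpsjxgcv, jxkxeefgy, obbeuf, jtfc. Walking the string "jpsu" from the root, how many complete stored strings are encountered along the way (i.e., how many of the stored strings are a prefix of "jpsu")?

1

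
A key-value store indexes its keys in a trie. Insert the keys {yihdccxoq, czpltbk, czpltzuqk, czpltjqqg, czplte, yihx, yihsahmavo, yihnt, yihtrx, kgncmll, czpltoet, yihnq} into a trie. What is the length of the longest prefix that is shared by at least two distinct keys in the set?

5

Look for the deepest trie node that still has at least two words in its subtree.
"czpltbk" and "czplte" agree on "czplt" (5 characters) before diverging; nothing deeper is shared.
Longest shared-prefix length: 5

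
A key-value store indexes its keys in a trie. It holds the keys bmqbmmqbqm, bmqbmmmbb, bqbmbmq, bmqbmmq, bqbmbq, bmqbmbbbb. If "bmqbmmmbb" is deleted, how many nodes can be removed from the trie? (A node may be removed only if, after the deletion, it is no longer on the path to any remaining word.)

Walk "bmqbmmmbb" from the leaf back toward the root, removing each node that no remaining word uses.
The suffix "mbb" (3 nodes) is used only by "bmqbmmmbb"; the node for "bmqbmm" still has the child "q", so pruning stops there.
Nodes removed: 3

3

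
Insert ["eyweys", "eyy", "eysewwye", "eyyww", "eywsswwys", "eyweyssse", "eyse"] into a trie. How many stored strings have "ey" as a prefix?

7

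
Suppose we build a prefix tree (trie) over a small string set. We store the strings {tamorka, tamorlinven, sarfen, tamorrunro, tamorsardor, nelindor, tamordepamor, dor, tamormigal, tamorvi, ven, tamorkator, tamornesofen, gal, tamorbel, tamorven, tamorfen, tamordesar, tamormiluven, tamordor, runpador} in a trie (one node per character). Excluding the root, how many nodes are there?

Trace insertions, counting only characters that open a new branch:
  "tamorka" → 7 new (t, a, m, o, r, k, a)
  "tamorlinven" → prefix "tamor" already present; 6 new (l, i, n, v, e, n)
  "sarfen" → 6 new (s, a, r, f, e, n)
  "tamorrunro" → prefix "tamor" already present; 5 new (r, u, n, r, o)
  "tamorsardor" → prefix "tamor" already present; 6 new (s, a, r, d, o, r)
  "nelindor" → 8 new (n, e, l, i, n, d, o, r)
  "tamordepamor" → prefix "tamor" already present; 7 new (d, e, p, a, m, o, r)
  "dor" → 3 new (d, o, r)
  "tamormigal" → prefix "tamor" already present; 5 new (m, i, g, a, l)
  "tamorvi" → prefix "tamor" already present; 2 new (v, i)
  "ven" → 3 new (v, e, n)
  "tamorkator" → prefix "tamorka" already present; 3 new (t, o, r)
  "tamornesofen" → prefix "tamor" already present; 7 new (n, e, s, o, f, e, n)
  "gal" → 3 new (g, a, l)
  "tamorbel" → prefix "tamor" already present; 3 new (b, e, l)
  "tamorven" → prefix "tamorv" already present; 2 new (e, n)
  "tamorfen" → prefix "tamor" already present; 3 new (f, e, n)
  "tamordesar" → prefix "tamorde" already present; 3 new (s, a, r)
  "tamormiluven" → prefix "tamormi" already present; 5 new (l, u, v, e, n)
  "tamordor" → prefix "tamord" already present; 2 new (o, r)
  "runpador" → 8 new (r, u, n, p, a, d, o, r)
Total nodes = 7 + 6 + 6 + 5 + 6 + 8 + 7 + 3 + 5 + 2 + 3 + 3 + 7 + 3 + 3 + 2 + 3 + 3 + 5 + 2 + 8 = 97

97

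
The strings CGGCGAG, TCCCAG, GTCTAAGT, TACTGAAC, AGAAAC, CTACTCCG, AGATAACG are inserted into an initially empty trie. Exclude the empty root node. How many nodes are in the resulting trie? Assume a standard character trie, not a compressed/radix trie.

For each word, the new-node count is its length minus the longest prefix already in the trie:
  "CGGCGAG" → 7 new (C, G, G, C, G, A, G)
  "TCCCAG" → 6 new (T, C, C, C, A, G)
  "GTCTAAGT" → 8 new (G, T, C, T, A, A, G, T)
  "TACTGAAC" → prefix "T" already present; 7 new (A, C, T, G, A, A, C)
  "AGAAAC" → 6 new (A, G, A, A, A, C)
  "CTACTCCG" → prefix "C" already present; 7 new (T, A, C, T, C, C, G)
  "AGATAACG" → prefix "AGA" already present; 5 new (T, A, A, C, G)
Total nodes = 7 + 6 + 8 + 7 + 6 + 7 + 5 = 46

46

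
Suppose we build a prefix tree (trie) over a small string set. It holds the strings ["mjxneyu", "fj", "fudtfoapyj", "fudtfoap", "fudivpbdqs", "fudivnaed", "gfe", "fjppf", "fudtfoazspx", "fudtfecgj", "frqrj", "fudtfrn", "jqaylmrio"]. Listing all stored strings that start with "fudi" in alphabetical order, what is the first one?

Words with prefix "fudi", in lexicographic order: "fudivnaed", "fudivpbdqs"
Position 1: fudivnaed

fudivnaed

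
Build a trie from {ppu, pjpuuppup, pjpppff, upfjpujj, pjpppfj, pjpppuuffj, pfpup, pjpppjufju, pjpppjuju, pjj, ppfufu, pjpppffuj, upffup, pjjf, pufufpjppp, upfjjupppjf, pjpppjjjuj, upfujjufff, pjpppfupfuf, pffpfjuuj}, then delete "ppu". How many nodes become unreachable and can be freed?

1

After clearing the end-marker at "ppu", prune upward until reaching a node still needed by another word.
The suffix "u" (1 node) is used only by "ppu"; the node for "pp" still has the child "f", so pruning stops there.
Nodes removed: 1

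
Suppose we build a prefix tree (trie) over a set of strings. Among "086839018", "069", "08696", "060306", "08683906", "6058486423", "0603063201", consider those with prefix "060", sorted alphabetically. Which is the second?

0603063201

Words with prefix "060", in lexicographic order: "060306", "0603063201"
The 2nd is 0603063201.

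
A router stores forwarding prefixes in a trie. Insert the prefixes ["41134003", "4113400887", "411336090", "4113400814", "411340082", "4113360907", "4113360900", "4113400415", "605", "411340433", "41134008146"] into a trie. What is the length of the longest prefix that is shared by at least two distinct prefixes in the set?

10

The deepest shared node is where two words last agree before diverging.
"4113400814" and "41134008146" agree on "4113400814" (10 characters) before diverging; nothing deeper is shared.
Longest shared-prefix length: 10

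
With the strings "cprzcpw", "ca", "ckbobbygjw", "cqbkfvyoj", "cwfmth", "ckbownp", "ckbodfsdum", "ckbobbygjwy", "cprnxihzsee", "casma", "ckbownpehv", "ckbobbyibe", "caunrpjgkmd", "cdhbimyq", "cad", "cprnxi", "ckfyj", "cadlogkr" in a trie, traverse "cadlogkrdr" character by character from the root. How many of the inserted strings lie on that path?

3

Walk "cadlogkrdr" from the root; an end-of-word marker is hit whenever a stored word is a prefix of "cadlogkrdr".
Prefixes of the query that are stored words: "ca", "cad", "cadlogkr"
Count: 3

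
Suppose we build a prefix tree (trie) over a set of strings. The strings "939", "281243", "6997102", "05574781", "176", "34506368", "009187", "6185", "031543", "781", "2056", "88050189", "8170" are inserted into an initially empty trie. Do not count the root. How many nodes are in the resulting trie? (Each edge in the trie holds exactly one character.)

For each word, the new-node count is its length minus the longest prefix already in the trie:
  "939" → 3 new (9, 3, 9)
  "281243" → 6 new (2, 8, 1, 2, 4, 3)
  "6997102" → 7 new (6, 9, 9, 7, 1, 0, 2)
  "05574781" → 8 new (0, 5, 5, 7, 4, 7, 8, 1)
  "176" → 3 new (1, 7, 6)
  "34506368" → 8 new (3, 4, 5, 0, 6, 3, 6, 8)
  "009187" → prefix "0" already present; 5 new (0, 9, 1, 8, 7)
  "6185" → prefix "6" already present; 3 new (1, 8, 5)
  "031543" → prefix "0" already present; 5 new (3, 1, 5, 4, 3)
  "781" → 3 new (7, 8, 1)
  "2056" → prefix "2" already present; 3 new (0, 5, 6)
  "88050189" → 8 new (8, 8, 0, 5, 0, 1, 8, 9)
  "8170" → prefix "8" already present; 3 new (1, 7, 0)
Total nodes = 3 + 6 + 7 + 8 + 3 + 8 + 5 + 3 + 5 + 3 + 3 + 8 + 3 = 65

65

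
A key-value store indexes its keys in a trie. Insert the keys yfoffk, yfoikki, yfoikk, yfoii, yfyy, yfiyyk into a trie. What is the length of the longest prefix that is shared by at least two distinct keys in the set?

Look for the deepest trie node that still has at least two words in its subtree.
e.g. "yfoikk" and "yfoikki" share the prefix "yfoikk" of length 6; no pair shares a longer one.
Longest shared-prefix length: 6

6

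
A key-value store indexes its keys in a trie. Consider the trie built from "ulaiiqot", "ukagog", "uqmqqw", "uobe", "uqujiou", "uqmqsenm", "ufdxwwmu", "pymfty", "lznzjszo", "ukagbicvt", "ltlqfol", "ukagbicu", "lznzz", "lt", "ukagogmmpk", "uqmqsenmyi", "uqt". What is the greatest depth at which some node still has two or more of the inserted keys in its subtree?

8

Look for the deepest trie node that still has at least two words in its subtree.
e.g. "uqmqsenm" and "uqmqsenmyi" share the prefix "uqmqsenm" of length 8; no pair shares a longer one.
Longest shared-prefix length: 8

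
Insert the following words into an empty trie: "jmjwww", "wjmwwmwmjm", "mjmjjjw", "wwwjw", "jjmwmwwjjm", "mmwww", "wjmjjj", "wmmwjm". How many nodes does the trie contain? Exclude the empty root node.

48

Count nodes per top-level branch (shared prefixes stored once):
  'j'-branch (jjmwmwwjjm, jmjwww): 15 nodes
  'm'-branch (mjmjjjw, mmwww): 11 nodes
  'w'-branch (wjmjjj, wjmwwmwmjm, wmmwjm, wwwjw): 22 nodes
Sum: 48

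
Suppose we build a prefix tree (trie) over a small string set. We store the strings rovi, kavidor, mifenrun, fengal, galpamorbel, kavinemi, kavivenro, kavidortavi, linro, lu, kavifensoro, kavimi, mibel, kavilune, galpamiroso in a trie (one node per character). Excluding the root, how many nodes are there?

76

For each word, the new-node count is its length minus the longest prefix already in the trie:
  "rovi" → 4 new (r, o, v, i)
  "kavidor" → 7 new (k, a, v, i, d, o, r)
  "mifenrun" → 8 new (m, i, f, e, n, r, u, n)
  "fengal" → 6 new (f, e, n, g, a, l)
  "galpamorbel" → 11 new (g, a, l, p, a, m, o, r, b, e, l)
  "kavinemi" → prefix "kavi" already present; 4 new (n, e, m, i)
  "kavivenro" → prefix "kavi" already present; 5 new (v, e, n, r, o)
  "kavidortavi" → prefix "kavidor" already present; 4 new (t, a, v, i)
  "linro" → 5 new (l, i, n, r, o)
  "lu" → prefix "l" already present; 1 new (u)
  "kavifensoro" → prefix "kavi" already present; 7 new (f, e, n, s, o, r, o)
  "kavimi" → prefix "kavi" already present; 2 new (m, i)
  "mibel" → prefix "mi" already present; 3 new (b, e, l)
  "kavilune" → prefix "kavi" already present; 4 new (l, u, n, e)
  "galpamiroso" → prefix "galpam" already present; 5 new (i, r, o, s, o)
Total nodes = 4 + 7 + 8 + 6 + 11 + 4 + 5 + 4 + 5 + 1 + 7 + 2 + 3 + 4 + 5 = 76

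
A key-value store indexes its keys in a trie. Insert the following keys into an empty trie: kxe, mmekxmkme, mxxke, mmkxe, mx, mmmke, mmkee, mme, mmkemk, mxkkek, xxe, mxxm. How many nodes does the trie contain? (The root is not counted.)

34

Insert word by word; a character creates a node only if that edge doesn't already exist:
  "kxe" → 3 new (k, x, e)
  "mmekxmkme" → 9 new (m, m, e, k, x, m, k, m, e)
  "mxxke" → prefix "m" already present; 4 new (x, x, k, e)
  "mmkxe" → prefix "mm" already present; 3 new (k, x, e)
  "mx" → prefix "mx" already present; 0 new (none)
  "mmmke" → prefix "mm" already present; 3 new (m, k, e)
  "mmkee" → prefix "mmk" already present; 2 new (e, e)
  "mme" → prefix "mme" already present; 0 new (none)
  "mmkemk" → prefix "mmke" already present; 2 new (m, k)
  "mxkkek" → prefix "mx" already present; 4 new (k, k, e, k)
  "xxe" → 3 new (x, x, e)
  "mxxm" → prefix "mxx" already present; 1 new (m)
Total nodes = 3 + 9 + 4 + 3 + 0 + 3 + 2 + 0 + 2 + 4 + 3 + 1 = 34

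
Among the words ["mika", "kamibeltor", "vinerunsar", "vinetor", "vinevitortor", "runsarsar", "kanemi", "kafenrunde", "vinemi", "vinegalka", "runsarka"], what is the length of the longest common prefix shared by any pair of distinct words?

6

Look for the deepest trie node that still has at least two words in its subtree.
e.g. "runsarka" and "runsarsar" share the prefix "runsar" of length 6; no pair shares a longer one.
Longest shared-prefix length: 6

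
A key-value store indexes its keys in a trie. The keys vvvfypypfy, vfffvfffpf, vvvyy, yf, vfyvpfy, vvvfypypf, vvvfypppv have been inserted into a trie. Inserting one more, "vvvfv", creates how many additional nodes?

1

"vvvf" is already a path in the trie; the remaining "v" must be added.
So 5 − 4 = 1 new nodes.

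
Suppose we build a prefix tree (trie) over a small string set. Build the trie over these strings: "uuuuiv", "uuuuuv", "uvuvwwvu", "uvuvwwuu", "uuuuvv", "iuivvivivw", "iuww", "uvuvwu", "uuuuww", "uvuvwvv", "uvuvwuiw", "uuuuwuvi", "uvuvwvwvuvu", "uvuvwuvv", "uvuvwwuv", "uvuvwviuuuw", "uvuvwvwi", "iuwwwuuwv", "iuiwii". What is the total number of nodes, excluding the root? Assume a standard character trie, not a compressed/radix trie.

63

Count nodes per top-level branch (shared prefixes stored once):
  'i'-branch (iuivvivivw, iuiwii, iuww, iuwwwuuwv): 20 nodes
  'u'-branch (uuuuiv, uuuuuv, uuuuvv, uuuuwuvi, uuuuww, uvuvwu, uvuvwuiw, uvuvwuvv, uvuvwviuuuw, uvuvwvv, uvuvwvwi, uvuvwvwvuvu, uvuvwwuu, uvuvwwuv, uvuvwwvu): 43 nodes
Sum: 63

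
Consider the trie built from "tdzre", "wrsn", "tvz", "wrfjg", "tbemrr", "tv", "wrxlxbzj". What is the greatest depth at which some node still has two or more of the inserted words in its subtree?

2

Equivalently: take the maximum, over all pairs, of their longest common prefix length.
"tv" and "tvz" agree on "tv" (2 characters) before diverging; nothing deeper is shared.
Longest shared-prefix length: 2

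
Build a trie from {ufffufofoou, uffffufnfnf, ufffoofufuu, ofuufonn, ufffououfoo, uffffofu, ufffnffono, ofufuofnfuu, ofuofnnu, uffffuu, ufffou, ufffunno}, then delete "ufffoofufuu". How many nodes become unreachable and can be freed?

A node on "ufffoofufuu"'s path can go only if nothing else ends at it or branches off below it.
The suffix "ofufuu" (6 nodes) is used only by "ufffoofufuu"; the node for "ufffo" still has the child "u", so pruning stops there.
Nodes removed: 6

6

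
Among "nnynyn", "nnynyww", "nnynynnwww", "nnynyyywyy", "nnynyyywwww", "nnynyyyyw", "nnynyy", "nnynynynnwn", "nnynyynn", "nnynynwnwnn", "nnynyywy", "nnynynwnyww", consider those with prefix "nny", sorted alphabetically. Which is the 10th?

nnynyyywwww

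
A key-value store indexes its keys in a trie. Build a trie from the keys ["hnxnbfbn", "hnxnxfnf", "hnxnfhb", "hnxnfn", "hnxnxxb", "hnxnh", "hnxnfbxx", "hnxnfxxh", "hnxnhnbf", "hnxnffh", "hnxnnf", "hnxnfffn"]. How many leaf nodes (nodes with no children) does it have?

11

Leaves are exactly the stored words that no other stored word extends.
Those words: "hnxnbfbn", "hnxnfbxx", "hnxnfffn", "hnxnffh", "hnxnfhb", "hnxnfn", "hnxnfxxh", "hnxnhnbf", "hnxnnf", "hnxnxfnf", "hnxnxxb"
Leaf count: 11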